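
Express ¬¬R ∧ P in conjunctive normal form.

R ∧ P

¬¬R ∧ P
⇔ R ∧ P   [double negation]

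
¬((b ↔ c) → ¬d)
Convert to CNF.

¬((b ↔ c) → ¬d)
= ¬(¬(b ↔ c) ∨ ¬d)
= ¬(¬((b → c) ∧ (c → b)) ∨ ¬d)
= ¬(¬((¬b ∨ c) ∧ (c → b)) ∨ ¬d)
= ¬(¬((¬b ∨ c) ∧ (¬c ∨ b)) ∨ ¬d)
= ¬¬((¬b ∨ c) ∧ (¬c ∨ b)) ∧ ¬¬d
= (¬b ∨ c) ∧ (¬c ∨ b) ∧ ¬¬d
= (¬b ∨ c) ∧ (¬c ∨ b) ∧ d

(¬b ∨ c) ∧ (¬c ∨ b) ∧ d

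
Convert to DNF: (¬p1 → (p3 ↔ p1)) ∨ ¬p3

p1 ∨ ¬p3

(¬p1 → (p3 ↔ p1)) ∨ ¬p3
= ¬¬p1 ∨ (p3 ↔ p1) ∨ ¬p3
= ¬¬p1 ∨ ((p3 → p1) ∧ (p1 → p3)) ∨ ¬p3
= ¬¬p1 ∨ ((¬p3 ∨ p1) ∧ (p1 → p3)) ∨ ¬p3
= ¬¬p1 ∨ ((¬p3 ∨ p1) ∧ (¬p1 ∨ p3)) ∨ ¬p3
= p1 ∨ ((¬p3 ∨ p1) ∧ (¬p1 ∨ p3)) ∨ ¬p3
= p1 ∨ (¬p3 ∧ ¬p1) ∨ (¬p3 ∧ p3) ∨ (p1 ∧ ¬p1) ∨ (p1 ∧ p3) ∨ ¬p3
= p1 ∨ ¬p3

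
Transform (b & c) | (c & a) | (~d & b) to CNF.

(b | c) & (b | a) & (c | ~d)

(b & c) | (c & a) | (~d & b)
= (b | c | ~d) & (b | c | b) & (b | a | ~d) & (b | a | b) & (c | c | ~d) & (c | c | b) & (c | a | ~d) & (c | a | b)   [distribute | over &]
= (b | c) & (b | a) & (c | ~d)   [simplify]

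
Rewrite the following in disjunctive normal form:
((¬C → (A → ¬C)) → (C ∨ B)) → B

((¬C → (A → ¬C)) → (C ∨ B)) → B
≡ ¬((¬C → (A → ¬C)) → (C ∨ B)) ∨ B   (eliminate →)
≡ ¬(¬(¬C → (A → ¬C)) ∨ C ∨ B) ∨ B   (eliminate →)
≡ ¬(¬(¬¬C ∨ (A → ¬C)) ∨ C ∨ B) ∨ B   (eliminate →)
≡ ¬(¬(¬¬C ∨ ¬A ∨ ¬C) ∨ C ∨ B) ∨ B   (eliminate →)
≡ (¬¬(¬¬C ∨ ¬A ∨ ¬C) ∧ ¬C ∧ ¬B) ∨ B   (De Morgan)
≡ ((¬¬C ∨ ¬A ∨ ¬C) ∧ ¬C ∧ ¬B) ∨ B   (double negation)
≡ ((C ∨ ¬A ∨ ¬C) ∧ ¬C ∧ ¬B) ∨ B   (double negation)
≡ (C ∧ ¬C ∧ ¬B) ∨ (¬A ∧ ¬C ∧ ¬B) ∨ (¬C ∧ ¬C ∧ ¬B) ∨ B   (distribute ∧ over ∨)
≡ (¬C ∧ ¬B) ∨ B   (simplify)

(¬C ∧ ¬B) ∨ B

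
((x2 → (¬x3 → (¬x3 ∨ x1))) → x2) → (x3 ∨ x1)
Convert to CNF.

¬x2 ∨ x3 ∨ x1

((x2 → (¬x3 → (¬x3 ∨ x1))) → x2) → (x3 ∨ x1)
= ¬((x2 → (¬x3 → (¬x3 ∨ x1))) → x2) ∨ x3 ∨ x1   — eliminate →
= ¬(¬(x2 → (¬x3 → (¬x3 ∨ x1))) ∨ x2) ∨ x3 ∨ x1   — eliminate →
= ¬(¬(¬x2 ∨ (¬x3 → (¬x3 ∨ x1))) ∨ x2) ∨ x3 ∨ x1   — eliminate →
= ¬(¬(¬x2 ∨ ¬¬x3 ∨ ¬x3 ∨ x1) ∨ x2) ∨ x3 ∨ x1   — eliminate →
= (¬¬(¬x2 ∨ ¬¬x3 ∨ ¬x3 ∨ x1) ∧ ¬x2) ∨ x3 ∨ x1   — De Morgan
= ((¬x2 ∨ ¬¬x3 ∨ ¬x3 ∨ x1) ∧ ¬x2) ∨ x3 ∨ x1   — double negation
= ((¬x2 ∨ x3 ∨ ¬x3 ∨ x1) ∧ ¬x2) ∨ x3 ∨ x1   — double negation
= (¬x2 ∨ x3 ∨ ¬x3 ∨ x1 ∨ x3 ∨ x1) ∧ (¬x2 ∨ x3 ∨ x1)   — distribute ∨ over ∧
= ¬x2 ∨ x3 ∨ x1   — simplify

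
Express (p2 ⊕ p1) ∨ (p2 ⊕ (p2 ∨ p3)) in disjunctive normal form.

(p2 ⊕ p1) ∨ (p2 ⊕ (p2 ∨ p3))
≡ (p2 ∧ ¬p1) ∨ (¬p2 ∧ p1) ∨ (p2 ⊕ (p2 ∨ p3))   (expand ⊕)
≡ (p2 ∧ ¬p1) ∨ (¬p2 ∧ p1) ∨ (p2 ∧ ¬(p2 ∨ p3)) ∨ (¬p2 ∧ (p2 ∨ p3))   (expand ⊕)
≡ (p2 ∧ ¬p1) ∨ (¬p2 ∧ p1) ∨ (p2 ∧ ¬p2 ∧ ¬p3) ∨ (¬p2 ∧ (p2 ∨ p3))   (De Morgan)
≡ (p2 ∧ ¬p1) ∨ (¬p2 ∧ p1) ∨ (p2 ∧ ¬p2 ∧ ¬p3) ∨ (¬p2 ∧ p2) ∨ (¬p2 ∧ p3)   (distribute ∧ over ∨)
≡ (p2 ∧ ¬p1) ∨ (¬p2 ∧ p1) ∨ (¬p2 ∧ p3)   (simplify)

(p2 ∧ ¬p1) ∨ (¬p2 ∧ p1) ∨ (¬p2 ∧ p3)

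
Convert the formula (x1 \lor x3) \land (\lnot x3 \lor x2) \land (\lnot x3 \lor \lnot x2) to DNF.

x1 \land \lnot x3

(x1 \lor x3) \land (\lnot x3 \lor x2) \land (\lnot x3 \lor \lnot x2)
≡ (x1 \land \lnot x3 \land \lnot x3) \lor (x1 \land \lnot x3 \land \lnot x2) \lor (x1 \land x2 \land \lnot x3) \lor (x1 \land x2 \land \lnot x2) \lor (x3 \land \lnot x3 \land \lnot x3) \lor (x3 \land \lnot x3 \land \lnot x2) \lor (x3 \land x2 \land \lnot x3) \lor (x3 \land x2 \land \lnot x2)   (distribute \land over \lor)
≡ x1 \land \lnot x3   (simplify)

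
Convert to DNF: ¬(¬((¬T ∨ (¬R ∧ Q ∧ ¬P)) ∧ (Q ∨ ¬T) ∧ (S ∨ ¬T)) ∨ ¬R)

¬T ∧ R

¬(¬((¬T ∨ (¬R ∧ Q ∧ ¬P)) ∧ (Q ∨ ¬T) ∧ (S ∨ ¬T)) ∨ ¬R)
⇔ ¬¬((¬T ∨ (¬R ∧ Q ∧ ¬P)) ∧ (Q ∨ ¬T) ∧ (S ∨ ¬T)) ∧ ¬¬R   [De Morgan]
⇔ (¬T ∨ (¬R ∧ Q ∧ ¬P)) ∧ (Q ∨ ¬T) ∧ (S ∨ ¬T) ∧ ¬¬R   [double negation]
⇔ (¬T ∨ (¬R ∧ Q ∧ ¬P)) ∧ (Q ∨ ¬T) ∧ (S ∨ ¬T) ∧ R   [double negation]
⇔ (¬T ∧ Q ∧ S ∧ R) ∨ (¬T ∧ Q ∧ ¬T ∧ R) ∨ (¬T ∧ ¬T ∧ S ∧ R) ∨ (¬T ∧ ¬T ∧ ¬T ∧ R) ∨ (¬R ∧ Q ∧ ¬P ∧ Q ∧ S ∧ R) ∨ (¬R ∧ Q ∧ ¬P ∧ Q ∧ ¬T ∧ R) ∨ (¬R ∧ Q ∧ ¬P ∧ ¬T ∧ S ∧ R) ∨ (¬R ∧ Q ∧ ¬P ∧ ¬T ∧ ¬T ∧ R)   [distribute ∧ over ∨]
⇔ ¬T ∧ R   [simplify]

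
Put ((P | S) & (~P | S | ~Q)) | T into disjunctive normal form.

((P | S) & (~P | S | ~Q)) | T
= (P & ~P) | (P & S) | (P & ~Q) | (S & ~P) | (S & S) | (S & ~Q) | T   [distribute & over |]
= (P & ~Q) | S | T   [simplify]

(P & ~Q) | S | T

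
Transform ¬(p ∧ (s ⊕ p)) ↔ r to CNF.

¬(p ∧ (s ⊕ p)) ↔ r
≡ (¬(p ∧ (s ⊕ p)) → r) ∧ (r → ¬(p ∧ (s ⊕ p)))   (eliminate ↔)
≡ (¬¬(p ∧ (s ⊕ p)) ∨ r) ∧ (r → ¬(p ∧ (s ⊕ p)))   (eliminate →)
≡ (¬¬(p ∧ (s ∨ p) ∧ ¬(s ∧ p)) ∨ r) ∧ (r → ¬(p ∧ (s ⊕ p)))   (expand ⊕)
≡ (¬¬(p ∧ (s ∨ p) ∧ ¬(s ∧ p)) ∨ r) ∧ (¬r ∨ ¬(p ∧ (s ⊕ p)))   (eliminate →)
≡ (¬¬(p ∧ (s ∨ p) ∧ ¬(s ∧ p)) ∨ r) ∧ (¬r ∨ ¬(p ∧ (s ∨ p) ∧ ¬(s ∧ p)))   (expand ⊕)
≡ ((p ∧ (s ∨ p) ∧ ¬(s ∧ p)) ∨ r) ∧ (¬r ∨ ¬(p ∧ (s ∨ p) ∧ ¬(s ∧ p)))   (double negation)
≡ ((p ∧ (s ∨ p) ∧ (¬s ∨ ¬p)) ∨ r) ∧ (¬r ∨ ¬(p ∧ (s ∨ p) ∧ ¬(s ∧ p)))   (De Morgan)
≡ ((p ∧ (s ∨ p) ∧ (¬s ∨ ¬p)) ∨ r) ∧ (¬r ∨ ¬p ∨ ¬(s ∨ p) ∨ ¬¬(s ∧ p))   (De Morgan)
≡ ((p ∧ (s ∨ p) ∧ (¬s ∨ ¬p)) ∨ r) ∧ (¬r ∨ ¬p ∨ (¬s ∧ ¬p) ∨ ¬¬(s ∧ p))   (De Morgan)
≡ ((p ∧ (s ∨ p) ∧ (¬s ∨ ¬p)) ∨ r) ∧ (¬r ∨ ¬p ∨ (¬s ∧ ¬p) ∨ (s ∧ p))   (double negation)
≡ (p ∨ r) ∧ (s ∨ p ∨ r) ∧ (¬s ∨ ¬p ∨ r) ∧ (¬r ∨ ¬p ∨ ¬s ∨ s) ∧ (¬r ∨ ¬p ∨ ¬s ∨ p) ∧ (¬r ∨ ¬p ∨ ¬p ∨ s) ∧ (¬r ∨ ¬p ∨ ¬p ∨ p)   (distribute ∨ over ∧)
≡ (p ∨ r) ∧ (¬s ∨ ¬p ∨ r) ∧ (¬r ∨ ¬p ∨ s)   (simplify)

(p ∨ r) ∧ (¬s ∨ ¬p ∨ r) ∧ (¬r ∨ ¬p ∨ s)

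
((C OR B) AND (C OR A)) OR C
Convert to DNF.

C OR (B AND A)

((C OR B) AND (C OR A)) OR C
≡ (C AND C) OR (C AND A) OR (B AND C) OR (B AND A) OR C   [distribute AND over OR]
≡ C OR (B AND A)   [simplify]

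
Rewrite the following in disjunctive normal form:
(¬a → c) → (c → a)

(¬a → c) → (c → a)
⇔ ¬(¬a → c) ∨ (c → a)   [eliminate →]
⇔ ¬(¬¬a ∨ c) ∨ (c → a)   [eliminate →]
⇔ ¬(¬¬a ∨ c) ∨ ¬c ∨ a   [eliminate →]
⇔ (¬¬¬a ∧ ¬c) ∨ ¬c ∨ a   [De Morgan]
⇔ (¬a ∧ ¬c) ∨ ¬c ∨ a   [double negation]
⇔ ¬c ∨ a   [simplify]

¬c ∨ a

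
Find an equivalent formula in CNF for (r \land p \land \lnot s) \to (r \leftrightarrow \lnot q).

\lnot r \lor \lnot p \lor s \lor \lnot q

(r \land p \land \lnot s) \to (r \leftrightarrow \lnot q)
≡ \lnot (r \land p \land \lnot s) \lor (r \leftrightarrow \lnot q)   [eliminate \to]
≡ \lnot (r \land p \land \lnot s) \lor ((r \to \lnot q) \land (\lnot q \to r))   [eliminate \leftrightarrow]
≡ \lnot (r \land p \land \lnot s) \lor ((\lnot r \lor \lnot q) \land (\lnot q \to r))   [eliminate \to]
≡ \lnot (r \land p \land \lnot s) \lor ((\lnot r \lor \lnot q) \land (\lnot \lnot q \lor r))   [eliminate \to]
≡ \lnot r \lor \lnot p \lor \lnot \lnot s \lor ((\lnot r \lor \lnot q) \land (\lnot \lnot q \lor r))   [De Morgan]
≡ \lnot r \lor \lnot p \lor s \lor ((\lnot r \lor \lnot q) \land (\lnot \lnot q \lor r))   [double negation]
≡ \lnot r \lor \lnot p \lor s \lor ((\lnot r \lor \lnot q) \land (q \lor r))   [double negation]
≡ (\lnot r \lor \lnot p \lor s \lor \lnot r \lor \lnot q) \land (\lnot r \lor \lnot p \lor s \lor q \lor r)   [distribute \lor over \land]
≡ \lnot r \lor \lnot p \lor s \lor \lnot q   [simplify]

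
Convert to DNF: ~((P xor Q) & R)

~((P xor Q) & R)
≡ ~(((P & ~Q) | (~P & Q)) & R)   (expand xor)
≡ ~((P & ~Q) | (~P & Q)) | ~R   (De Morgan)
≡ (~(P & ~Q) & ~(~P & Q)) | ~R   (De Morgan)
≡ ((~P | ~~Q) & ~(~P & Q)) | ~R   (De Morgan)
≡ ((~P | Q) & ~(~P & Q)) | ~R   (double negation)
≡ ((~P | Q) & (~~P | ~Q)) | ~R   (De Morgan)
≡ ((~P | Q) & (P | ~Q)) | ~R   (double negation)
≡ (~P & P) | (~P & ~Q) | (Q & P) | (Q & ~Q) | ~R   (distribute & over |)
≡ (~P & ~Q) | (Q & P) | ~R   (simplify)

(~P & ~Q) | (Q & P) | ~R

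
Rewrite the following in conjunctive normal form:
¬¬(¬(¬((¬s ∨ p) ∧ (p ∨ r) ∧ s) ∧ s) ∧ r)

(¬s ∨ p) ∧ r

¬¬(¬(¬((¬s ∨ p) ∧ (p ∨ r) ∧ s) ∧ s) ∧ r)
⇔ ¬(¬((¬s ∨ p) ∧ (p ∨ r) ∧ s) ∧ s) ∧ r
⇔ (¬¬((¬s ∨ p) ∧ (p ∨ r) ∧ s) ∨ ¬s) ∧ r
⇔ ((¬s ∨ p) ∧ (p ∨ r) ∧ s ∨ ¬s) ∧ r
⇔ (¬s ∨ p ∨ ¬s) ∧ (p ∨ r ∨ ¬s) ∧ (s ∨ ¬s) ∧ r
⇔ (¬s ∨ p) ∧ r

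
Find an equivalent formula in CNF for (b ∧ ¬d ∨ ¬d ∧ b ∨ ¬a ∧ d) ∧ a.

(b ∧ ¬d ∨ ¬d ∧ b ∨ ¬a ∧ d) ∧ a
≡ (b ∨ ¬d ∨ ¬a) ∧ (b ∨ ¬d ∨ d) ∧ (b ∨ b ∨ ¬a) ∧ (b ∨ b ∨ d) ∧ (¬d ∨ ¬d ∨ ¬a) ∧ (¬d ∨ ¬d ∨ d) ∧ (¬d ∨ b ∨ ¬a) ∧ (¬d ∨ b ∨ d) ∧ a   (distribute ∨ over ∧)
≡ (b ∨ ¬a) ∧ (b ∨ d) ∧ (¬d ∨ ¬a) ∧ a   (simplify)

(b ∨ ¬a) ∧ (b ∨ d) ∧ (¬d ∨ ¬a) ∧ a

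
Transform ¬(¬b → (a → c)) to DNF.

¬b ∧ a ∧ ¬c

¬(¬b → (a → c))
= ¬(¬¬b ∨ (a → c))
= ¬(¬¬b ∨ ¬a ∨ c)
= ¬¬¬b ∧ ¬¬a ∧ ¬c
= ¬b ∧ ¬¬a ∧ ¬c
= ¬b ∧ a ∧ ¬c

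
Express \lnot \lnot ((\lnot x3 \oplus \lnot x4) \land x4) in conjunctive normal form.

(\lnot x3 \lor \lnot x4) \land x4

\lnot \lnot ((\lnot x3 \oplus \lnot x4) \land x4)
⇔ \lnot \lnot ((\lnot x3 \lor \lnot x4) \land \lnot (\lnot x3 \land \lnot x4) \land x4)   (expand \oplus)
⇔ (\lnot x3 \lor \lnot x4) \land \lnot (\lnot x3 \land \lnot x4) \land x4   (double negation)
⇔ (\lnot x3 \lor \lnot x4) \land (\lnot \lnot x3 \lor \lnot \lnot x4) \land x4   (De Morgan)
⇔ (\lnot x3 \lor \lnot x4) \land (x3 \lor \lnot \lnot x4) \land x4   (double negation)
⇔ (\lnot x3 \lor \lnot x4) \land (x3 \lor x4) \land x4   (double negation)
⇔ (\lnot x3 \lor \lnot x4) \land x4   (simplify)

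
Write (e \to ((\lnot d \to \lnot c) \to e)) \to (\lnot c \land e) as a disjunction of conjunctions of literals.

\lnot c \land e

(e \to ((\lnot d \to \lnot c) \to e)) \to (\lnot c \land e)
⇔ \lnot (e \to ((\lnot d \to \lnot c) \to e)) \lor (\lnot c \land e)   — eliminate \to
⇔ \lnot (\lnot e \lor ((\lnot d \to \lnot c) \to e)) \lor (\lnot c \land e)   — eliminate \to
⇔ \lnot (\lnot e \lor \lnot (\lnot d \to \lnot c) \lor e) \lor (\lnot c \land e)   — eliminate \to
⇔ \lnot (\lnot e \lor \lnot (\lnot \lnot d \lor \lnot c) \lor e) \lor (\lnot c \land e)   — eliminate \to
⇔ (\lnot \lnot e \land \lnot \lnot (\lnot \lnot d \lor \lnot c) \land \lnot e) \lor (\lnot c \land e)   — De Morgan
⇔ (e \land \lnot \lnot (\lnot \lnot d \lor \lnot c) \land \lnot e) \lor (\lnot c \land e)   — double negation
⇔ (e \land (\lnot \lnot d \lor \lnot c) \land \lnot e) \lor (\lnot c \land e)   — double negation
⇔ (e \land (d \lor \lnot c) \land \lnot e) \lor (\lnot c \land e)   — double negation
⇔ (e \land d \land \lnot e) \lor (e \land \lnot c \land \lnot e) \lor (\lnot c \land e)   — distribute \land over \lor
⇔ \lnot c \land e   — simplify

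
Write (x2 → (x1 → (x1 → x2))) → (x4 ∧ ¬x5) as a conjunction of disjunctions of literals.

(x2 ∨ x4) ∧ (x2 ∨ ¬x5) ∧ (x1 ∨ x4) ∧ (x1 ∨ ¬x5) ∧ (¬x2 ∨ x4) ∧ (¬x2 ∨ ¬x5)

(x2 → (x1 → (x1 → x2))) → (x4 ∧ ¬x5)
≡ ¬(x2 → (x1 → (x1 → x2))) ∨ (x4 ∧ ¬x5)   [eliminate →]
≡ ¬(¬x2 ∨ (x1 → (x1 → x2))) ∨ (x4 ∧ ¬x5)   [eliminate →]
≡ ¬(¬x2 ∨ ¬x1 ∨ (x1 → x2)) ∨ (x4 ∧ ¬x5)   [eliminate →]
≡ ¬(¬x2 ∨ ¬x1 ∨ ¬x1 ∨ x2) ∨ (x4 ∧ ¬x5)   [eliminate →]
≡ (¬¬x2 ∧ ¬¬x1 ∧ ¬¬x1 ∧ ¬x2) ∨ (x4 ∧ ¬x5)   [De Morgan]
≡ (x2 ∧ ¬¬x1 ∧ ¬¬x1 ∧ ¬x2) ∨ (x4 ∧ ¬x5)   [double negation]
≡ (x2 ∧ x1 ∧ ¬¬x1 ∧ ¬x2) ∨ (x4 ∧ ¬x5)   [double negation]
≡ (x2 ∧ x1 ∧ x1 ∧ ¬x2) ∨ (x4 ∧ ¬x5)   [double negation]
≡ (x2 ∨ x4) ∧ (x2 ∨ ¬x5) ∧ (x1 ∨ x4) ∧ (x1 ∨ ¬x5) ∧ (x1 ∨ x4) ∧ (x1 ∨ ¬x5) ∧ (¬x2 ∨ x4) ∧ (¬x2 ∨ ¬x5)   [distribute ∨ over ∧]
≡ (x2 ∨ x4) ∧ (x2 ∨ ¬x5) ∧ (x1 ∨ x4) ∧ (x1 ∨ ¬x5) ∧ (¬x2 ∨ x4) ∧ (¬x2 ∨ ¬x5)   [simplify]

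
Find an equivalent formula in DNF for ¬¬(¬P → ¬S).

P ∨ ¬S

¬¬(¬P → ¬S)
= ¬¬(¬¬P ∨ ¬S)   [eliminate →]
= ¬¬P ∨ ¬S   [double negation]
= P ∨ ¬S   [double negation]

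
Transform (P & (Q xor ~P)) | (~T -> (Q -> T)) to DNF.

(P & (Q xor ~P)) | (~T -> (Q -> T))
⇔ (P & ((Q & ~~P) | (~Q & ~P))) | (~T -> (Q -> T))   — expand xor
⇔ (P & ((Q & ~~P) | (~Q & ~P))) | ~~T | (Q -> T)   — eliminate ->
⇔ (P & ((Q & ~~P) | (~Q & ~P))) | ~~T | ~Q | T   — eliminate ->
⇔ (P & ((Q & P) | (~Q & ~P))) | ~~T | ~Q | T   — double negation
⇔ (P & ((Q & P) | (~Q & ~P))) | T | ~Q | T   — double negation
⇔ (P & Q & P) | (P & ~Q & ~P) | T | ~Q | T   — distribute & over |
⇔ (P & Q) | T | ~Q   — simplify

(P & Q) | T | ~Q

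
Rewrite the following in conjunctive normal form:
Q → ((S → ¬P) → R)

Q → ((S → ¬P) → R)
= ¬Q ∨ ((S → ¬P) → R)   [eliminate →]
= ¬Q ∨ ¬(S → ¬P) ∨ R   [eliminate →]
= ¬Q ∨ ¬(¬S ∨ ¬P) ∨ R   [eliminate →]
= ¬Q ∨ (¬¬S ∧ ¬¬P) ∨ R   [De Morgan]
= ¬Q ∨ (S ∧ ¬¬P) ∨ R   [double negation]
= ¬Q ∨ (S ∧ P) ∨ R   [double negation]
= (¬Q ∨ S ∨ R) ∧ (¬Q ∨ P ∨ R)   [distribute ∨ over ∧]

(¬Q ∨ S ∨ R) ∧ (¬Q ∨ P ∨ R)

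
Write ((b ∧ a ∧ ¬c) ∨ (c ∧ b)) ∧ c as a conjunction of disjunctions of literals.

((b ∧ a ∧ ¬c) ∨ (c ∧ b)) ∧ c
≡ (b ∨ c) ∧ (b ∨ b) ∧ (a ∨ c) ∧ (a ∨ b) ∧ (¬c ∨ c) ∧ (¬c ∨ b) ∧ c   — distribute ∨ over ∧
≡ b ∧ c   — simplify

b ∧ c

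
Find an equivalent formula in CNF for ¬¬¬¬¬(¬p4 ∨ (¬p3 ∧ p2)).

p4 ∧ (p3 ∨ ¬p2)

¬¬¬¬¬(¬p4 ∨ (¬p3 ∧ p2))
≡ ¬¬¬(¬p4 ∨ (¬p3 ∧ p2))   (double negation)
≡ ¬(¬p4 ∨ (¬p3 ∧ p2))   (double negation)
≡ ¬¬p4 ∧ ¬(¬p3 ∧ p2)   (De Morgan)
≡ p4 ∧ ¬(¬p3 ∧ p2)   (double negation)
≡ p4 ∧ (¬¬p3 ∨ ¬p2)   (De Morgan)
≡ p4 ∧ (p3 ∨ ¬p2)   (double negation)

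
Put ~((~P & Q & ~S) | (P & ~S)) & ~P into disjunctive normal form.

(~Q & ~P) | (S & ~P)

~((~P & Q & ~S) | (P & ~S)) & ~P
⇔ ~(~P & Q & ~S) & ~(P & ~S) & ~P   [De Morgan]
⇔ (~~P | ~Q | ~~S) & ~(P & ~S) & ~P   [De Morgan]
⇔ (P | ~Q | ~~S) & ~(P & ~S) & ~P   [double negation]
⇔ (P | ~Q | S) & ~(P & ~S) & ~P   [double negation]
⇔ (P | ~Q | S) & (~P | ~~S) & ~P   [De Morgan]
⇔ (P | ~Q | S) & (~P | S) & ~P   [double negation]
⇔ (P & ~P & ~P) | (P & S & ~P) | (~Q & ~P & ~P) | (~Q & S & ~P) | (S & ~P & ~P) | (S & S & ~P)   [distribute & over |]
⇔ (~Q & ~P) | (S & ~P)   [simplify]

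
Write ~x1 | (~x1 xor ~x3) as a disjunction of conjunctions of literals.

~x1 | (x1 & ~x3)

~x1 | (~x1 xor ~x3)
≡ ~x1 | (~x1 & ~~x3) | (~~x1 & ~x3)   [expand xor]
≡ ~x1 | (~x1 & x3) | (~~x1 & ~x3)   [double negation]
≡ ~x1 | (~x1 & x3) | (x1 & ~x3)   [double negation]
≡ ~x1 | (x1 & ~x3)   [simplify]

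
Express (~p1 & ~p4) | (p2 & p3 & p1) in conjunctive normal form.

(~p1 & ~p4) | (p2 & p3 & p1)
⇔ (~p1 | p2) & (~p1 | p3) & (~p1 | p1) & (~p4 | p2) & (~p4 | p3) & (~p4 | p1)
⇔ (~p1 | p2) & (~p1 | p3) & (~p4 | p2) & (~p4 | p3) & (~p4 | p1)

(~p1 | p2) & (~p1 | p3) & (~p4 | p2) & (~p4 | p3) & (~p4 | p1)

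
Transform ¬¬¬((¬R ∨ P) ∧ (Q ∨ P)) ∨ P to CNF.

¬¬¬((¬R ∨ P) ∧ (Q ∨ P)) ∨ P
= ¬((¬R ∨ P) ∧ (Q ∨ P)) ∨ P   — double negation
= ¬(¬R ∨ P) ∨ ¬(Q ∨ P) ∨ P   — De Morgan
= (¬¬R ∧ ¬P) ∨ ¬(Q ∨ P) ∨ P   — De Morgan
= (R ∧ ¬P) ∨ ¬(Q ∨ P) ∨ P   — double negation
= (R ∧ ¬P) ∨ (¬Q ∧ ¬P) ∨ P   — De Morgan
= (R ∨ ¬Q ∨ P) ∧ (R ∨ ¬P ∨ P) ∧ (¬P ∨ ¬Q ∨ P) ∧ (¬P ∨ ¬P ∨ P)   — distribute ∨ over ∧
= R ∨ ¬Q ∨ P   — simplify

R ∨ ¬Q ∨ P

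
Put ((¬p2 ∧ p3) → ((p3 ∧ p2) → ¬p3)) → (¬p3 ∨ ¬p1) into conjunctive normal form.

((¬p2 ∧ p3) → ((p3 ∧ p2) → ¬p3)) → (¬p3 ∨ ¬p1)
≡ ¬((¬p2 ∧ p3) → ((p3 ∧ p2) → ¬p3)) ∨ ¬p3 ∨ ¬p1   — eliminate →
≡ ¬(¬(¬p2 ∧ p3) ∨ ((p3 ∧ p2) → ¬p3)) ∨ ¬p3 ∨ ¬p1   — eliminate →
≡ ¬(¬(¬p2 ∧ p3) ∨ ¬(p3 ∧ p2) ∨ ¬p3) ∨ ¬p3 ∨ ¬p1   — eliminate →
≡ (¬¬(¬p2 ∧ p3) ∧ ¬¬(p3 ∧ p2) ∧ ¬¬p3) ∨ ¬p3 ∨ ¬p1   — De Morgan
≡ (¬p2 ∧ p3 ∧ ¬¬(p3 ∧ p2) ∧ ¬¬p3) ∨ ¬p3 ∨ ¬p1   — double negation
≡ (¬p2 ∧ p3 ∧ p3 ∧ p2 ∧ ¬¬p3) ∨ ¬p3 ∨ ¬p1   — double negation
≡ (¬p2 ∧ p3 ∧ p3 ∧ p2 ∧ p3) ∨ ¬p3 ∨ ¬p1   — double negation
≡ (¬p2 ∨ ¬p3 ∨ ¬p1) ∧ (p3 ∨ ¬p3 ∨ ¬p1) ∧ (p3 ∨ ¬p3 ∨ ¬p1) ∧ (p2 ∨ ¬p3 ∨ ¬p1) ∧ (p3 ∨ ¬p3 ∨ ¬p1)   — distribute ∨ over ∧
≡ (¬p2 ∨ ¬p3 ∨ ¬p1) ∧ (p2 ∨ ¬p3 ∨ ¬p1)   — simplify

(¬p2 ∨ ¬p3 ∨ ¬p1) ∧ (p2 ∨ ¬p3 ∨ ¬p1)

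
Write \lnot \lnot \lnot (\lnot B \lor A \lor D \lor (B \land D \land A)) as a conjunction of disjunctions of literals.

\lnot \lnot \lnot (\lnot B \lor A \lor D \lor (B \land D \land A))
≡ \lnot (\lnot B \lor A \lor D \lor (B \land D \land A))   — double negation
≡ \lnot \lnot B \land \lnot A \land \lnot D \land \lnot (B \land D \land A)   — De Morgan
≡ B \land \lnot A \land \lnot D \land \lnot (B \land D \land A)   — double negation
≡ B \land \lnot A \land \lnot D \land (\lnot B \lor \lnot D \lor \lnot A)   — De Morgan
≡ B \land \lnot A \land \lnot D   — simplify

B \land \lnot A \land \lnot D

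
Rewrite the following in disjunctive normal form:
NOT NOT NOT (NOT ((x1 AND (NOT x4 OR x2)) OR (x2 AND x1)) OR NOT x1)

NOT NOT NOT (NOT ((x1 AND (NOT x4 OR x2)) OR (x2 AND x1)) OR NOT x1)
⇔ NOT (NOT ((x1 AND (NOT x4 OR x2)) OR (x2 AND x1)) OR NOT x1)   — double negation
⇔ NOT NOT ((x1 AND (NOT x4 OR x2)) OR (x2 AND x1)) AND NOT NOT x1   — De Morgan
⇔ ((x1 AND (NOT x4 OR x2)) OR (x2 AND x1)) AND NOT NOT x1   — double negation
⇔ ((x1 AND (NOT x4 OR x2)) OR (x2 AND x1)) AND x1   — double negation
⇔ (x1 AND NOT x4 AND x1) OR (x1 AND x2 AND x1) OR (x2 AND x1 AND x1)   — distribute AND over OR
⇔ (x1 AND NOT x4) OR (x1 AND x2)   — simplify

(x1 AND NOT x4) OR (x1 AND x2)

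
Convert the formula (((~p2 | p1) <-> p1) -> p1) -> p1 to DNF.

(((~p2 | p1) <-> p1) -> p1) -> p1
⇔ ~(((~p2 | p1) <-> p1) -> p1) | p1   [eliminate ->]
⇔ ~(~((~p2 | p1) <-> p1) | p1) | p1   [eliminate ->]
⇔ ~(~(((~p2 | p1) -> p1) & (p1 -> (~p2 | p1))) | p1) | p1   [eliminate <->]
⇔ ~(~((~(~p2 | p1) | p1) & (p1 -> (~p2 | p1))) | p1) | p1   [eliminate ->]
⇔ ~(~((~(~p2 | p1) | p1) & (~p1 | ~p2 | p1)) | p1) | p1   [eliminate ->]
⇔ (~~((~(~p2 | p1) | p1) & (~p1 | ~p2 | p1)) & ~p1) | p1   [De Morgan]
⇔ ((~(~p2 | p1) | p1) & (~p1 | ~p2 | p1) & ~p1) | p1   [double negation]
⇔ (((~~p2 & ~p1) | p1) & (~p1 | ~p2 | p1) & ~p1) | p1   [De Morgan]
⇔ (((p2 & ~p1) | p1) & (~p1 | ~p2 | p1) & ~p1) | p1   [double negation]
⇔ (p2 & ~p1 & ~p1 & ~p1) | (p2 & ~p1 & ~p2 & ~p1) | (p2 & ~p1 & p1 & ~p1) | (p1 & ~p1 & ~p1) | (p1 & ~p2 & ~p1) | (p1 & p1 & ~p1) | p1   [distribute & over |]
⇔ (p2 & ~p1) | p1   [simplify]

(p2 & ~p1) | p1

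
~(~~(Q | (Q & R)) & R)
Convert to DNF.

~(~~(Q | (Q & R)) & R)
= ~~~(Q | (Q & R)) | ~R
= ~(Q | (Q & R)) | ~R
= (~Q & ~(Q & R)) | ~R
= (~Q & (~Q | ~R)) | ~R
= (~Q & ~Q) | (~Q & ~R) | ~R
= ~Q | ~R

~Q | ~R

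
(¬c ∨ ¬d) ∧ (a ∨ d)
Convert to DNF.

(¬c ∨ ¬d) ∧ (a ∨ d)
≡ (¬c ∧ a) ∨ (¬c ∧ d) ∨ (¬d ∧ a) ∨ (¬d ∧ d)   [distribute ∧ over ∨]
≡ (¬c ∧ a) ∨ (¬c ∧ d) ∨ (¬d ∧ a)   [simplify]

(¬c ∧ a) ∨ (¬c ∧ d) ∨ (¬d ∧ a)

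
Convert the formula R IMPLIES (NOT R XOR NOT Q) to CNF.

R IMPLIES (NOT R XOR NOT Q)
≡ NOT R OR (NOT R XOR NOT Q)   [eliminate IMPLIES]
≡ NOT R OR ((NOT R OR NOT Q) AND NOT (NOT R AND NOT Q))   [expand XOR]
≡ NOT R OR ((NOT R OR NOT Q) AND (NOT NOT R OR NOT NOT Q))   [De Morgan]
≡ NOT R OR ((NOT R OR NOT Q) AND (R OR NOT NOT Q))   [double negation]
≡ NOT R OR ((NOT R OR NOT Q) AND (R OR Q))   [double negation]
≡ (NOT R OR NOT R OR NOT Q) AND (NOT R OR R OR Q)   [distribute OR over AND]
≡ NOT R OR NOT Q   [simplify]

NOT R OR NOT Q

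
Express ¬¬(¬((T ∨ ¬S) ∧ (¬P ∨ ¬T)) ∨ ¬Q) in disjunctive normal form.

(¬T ∧ S) ∨ (P ∧ T) ∨ ¬Q

¬¬(¬((T ∨ ¬S) ∧ (¬P ∨ ¬T)) ∨ ¬Q)
= ¬((T ∨ ¬S) ∧ (¬P ∨ ¬T)) ∨ ¬Q   — double negation
= ¬(T ∨ ¬S) ∨ ¬(¬P ∨ ¬T) ∨ ¬Q   — De Morgan
= (¬T ∧ ¬¬S) ∨ ¬(¬P ∨ ¬T) ∨ ¬Q   — De Morgan
= (¬T ∧ S) ∨ ¬(¬P ∨ ¬T) ∨ ¬Q   — double negation
= (¬T ∧ S) ∨ (¬¬P ∧ ¬¬T) ∨ ¬Q   — De Morgan
= (¬T ∧ S) ∨ (P ∧ ¬¬T) ∨ ¬Q   — double negation
= (¬T ∧ S) ∨ (P ∧ T) ∨ ¬Q   — double negation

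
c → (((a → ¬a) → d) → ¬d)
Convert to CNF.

¬c ∨ ¬d

c → (((a → ¬a) → d) → ¬d)
≡ ¬c ∨ (((a → ¬a) → d) → ¬d)   (eliminate →)
≡ ¬c ∨ ¬((a → ¬a) → d) ∨ ¬d   (eliminate →)
≡ ¬c ∨ ¬(¬(a → ¬a) ∨ d) ∨ ¬d   (eliminate →)
≡ ¬c ∨ ¬(¬(¬a ∨ ¬a) ∨ d) ∨ ¬d   (eliminate →)
≡ ¬c ∨ (¬¬(¬a ∨ ¬a) ∧ ¬d) ∨ ¬d   (De Morgan)
≡ ¬c ∨ ((¬a ∨ ¬a) ∧ ¬d) ∨ ¬d   (double negation)
≡ (¬c ∨ ¬a ∨ ¬a ∨ ¬d) ∧ (¬c ∨ ¬d ∨ ¬d)   (distribute ∨ over ∧)
≡ ¬c ∨ ¬d   (simplify)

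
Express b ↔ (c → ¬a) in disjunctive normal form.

b ↔ (c → ¬a)
⇔ (b → (c → ¬a)) ∧ ((c → ¬a) → b)   (eliminate ↔)
⇔ (¬b ∨ (c → ¬a)) ∧ ((c → ¬a) → b)   (eliminate →)
⇔ (¬b ∨ ¬c ∨ ¬a) ∧ ((c → ¬a) → b)   (eliminate →)
⇔ (¬b ∨ ¬c ∨ ¬a) ∧ (¬(c → ¬a) ∨ b)   (eliminate →)
⇔ (¬b ∨ ¬c ∨ ¬a) ∧ (¬(¬c ∨ ¬a) ∨ b)   (eliminate →)
⇔ (¬b ∨ ¬c ∨ ¬a) ∧ ((¬¬c ∧ ¬¬a) ∨ b)   (De Morgan)
⇔ (¬b ∨ ¬c ∨ ¬a) ∧ ((c ∧ ¬¬a) ∨ b)   (double negation)
⇔ (¬b ∨ ¬c ∨ ¬a) ∧ ((c ∧ a) ∨ b)   (double negation)
⇔ (¬b ∧ c ∧ a) ∨ (¬b ∧ b) ∨ (¬c ∧ c ∧ a) ∨ (¬c ∧ b) ∨ (¬a ∧ c ∧ a) ∨ (¬a ∧ b)   (distribute ∧ over ∨)
⇔ (¬b ∧ c ∧ a) ∨ (¬c ∧ b) ∨ (¬a ∧ b)   (simplify)

(¬b ∧ c ∧ a) ∨ (¬c ∧ b) ∨ (¬a ∧ b)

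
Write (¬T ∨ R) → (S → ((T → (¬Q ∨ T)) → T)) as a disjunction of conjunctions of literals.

(¬T ∨ R) → (S → ((T → (¬Q ∨ T)) → T))
⇔ ¬(¬T ∨ R) ∨ (S → ((T → (¬Q ∨ T)) → T))   (eliminate →)
⇔ ¬(¬T ∨ R) ∨ ¬S ∨ ((T → (¬Q ∨ T)) → T)   (eliminate →)
⇔ ¬(¬T ∨ R) ∨ ¬S ∨ ¬(T → (¬Q ∨ T)) ∨ T   (eliminate →)
⇔ ¬(¬T ∨ R) ∨ ¬S ∨ ¬(¬T ∨ ¬Q ∨ T) ∨ T   (eliminate →)
⇔ (¬¬T ∧ ¬R) ∨ ¬S ∨ ¬(¬T ∨ ¬Q ∨ T) ∨ T   (De Morgan)
⇔ (T ∧ ¬R) ∨ ¬S ∨ ¬(¬T ∨ ¬Q ∨ T) ∨ T   (double negation)
⇔ (T ∧ ¬R) ∨ ¬S ∨ (¬¬T ∧ ¬¬Q ∧ ¬T) ∨ T   (De Morgan)
⇔ (T ∧ ¬R) ∨ ¬S ∨ (T ∧ ¬¬Q ∧ ¬T) ∨ T   (double negation)
⇔ (T ∧ ¬R) ∨ ¬S ∨ (T ∧ Q ∧ ¬T) ∨ T   (double negation)
⇔ ¬S ∨ T   (simplify)

¬S ∨ T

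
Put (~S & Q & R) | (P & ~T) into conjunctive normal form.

(~S | P) & (~S | ~T) & (Q | P) & (Q | ~T) & (R | P) & (R | ~T)

(~S & Q & R) | (P & ~T)
⇔ (~S | P) & (~S | ~T) & (Q | P) & (Q | ~T) & (R | P) & (R | ~T)   (distribute | over &)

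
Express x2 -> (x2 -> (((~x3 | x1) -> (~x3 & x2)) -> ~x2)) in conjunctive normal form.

(~x2 | ~x3 | x1) & (~x2 | x3)

x2 -> (x2 -> (((~x3 | x1) -> (~x3 & x2)) -> ~x2))
≡ ~x2 | (x2 -> (((~x3 | x1) -> (~x3 & x2)) -> ~x2))   (eliminate ->)
≡ ~x2 | ~x2 | (((~x3 | x1) -> (~x3 & x2)) -> ~x2)   (eliminate ->)
≡ ~x2 | ~x2 | ~((~x3 | x1) -> (~x3 & x2)) | ~x2   (eliminate ->)
≡ ~x2 | ~x2 | ~(~(~x3 | x1) | (~x3 & x2)) | ~x2   (eliminate ->)
≡ ~x2 | ~x2 | (~~(~x3 | x1) & ~(~x3 & x2)) | ~x2   (De Morgan)
≡ ~x2 | ~x2 | ((~x3 | x1) & ~(~x3 & x2)) | ~x2   (double negation)
≡ ~x2 | ~x2 | ((~x3 | x1) & (~~x3 | ~x2)) | ~x2   (De Morgan)
≡ ~x2 | ~x2 | ((~x3 | x1) & (x3 | ~x2)) | ~x2   (double negation)
≡ (~x2 | ~x2 | ~x3 | x1 | ~x2) & (~x2 | ~x2 | x3 | ~x2 | ~x2)   (distribute | over &)
≡ (~x2 | ~x3 | x1) & (~x2 | x3)   (simplify)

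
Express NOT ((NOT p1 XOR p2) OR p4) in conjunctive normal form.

NOT ((NOT p1 XOR p2) OR p4)
⇔ NOT (((NOT p1 OR p2) AND NOT (NOT p1 AND p2)) OR p4)
⇔ NOT ((NOT p1 OR p2) AND NOT (NOT p1 AND p2)) AND NOT p4
⇔ (NOT (NOT p1 OR p2) OR NOT NOT (NOT p1 AND p2)) AND NOT p4
⇔ ((NOT NOT p1 AND NOT p2) OR NOT NOT (NOT p1 AND p2)) AND NOT p4
⇔ ((p1 AND NOT p2) OR NOT NOT (NOT p1 AND p2)) AND NOT p4
⇔ ((p1 AND NOT p2) OR (NOT p1 AND p2)) AND NOT p4
⇔ (p1 OR NOT p1) AND (p1 OR p2) AND (NOT p2 OR NOT p1) AND (NOT p2 OR p2) AND NOT p4
⇔ (p1 OR p2) AND (NOT p2 OR NOT p1) AND NOT p4

(p1 OR p2) AND (NOT p2 OR NOT p1) AND NOT p4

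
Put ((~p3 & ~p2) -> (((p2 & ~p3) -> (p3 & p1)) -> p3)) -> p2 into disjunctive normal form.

(~p3 & ~p2) | p2

((~p3 & ~p2) -> (((p2 & ~p3) -> (p3 & p1)) -> p3)) -> p2
= ~((~p3 & ~p2) -> (((p2 & ~p3) -> (p3 & p1)) -> p3)) | p2   (eliminate ->)
= ~(~(~p3 & ~p2) | (((p2 & ~p3) -> (p3 & p1)) -> p3)) | p2   (eliminate ->)
= ~(~(~p3 & ~p2) | ~((p2 & ~p3) -> (p3 & p1)) | p3) | p2   (eliminate ->)
= ~(~(~p3 & ~p2) | ~(~(p2 & ~p3) | (p3 & p1)) | p3) | p2   (eliminate ->)
= (~~(~p3 & ~p2) & ~~(~(p2 & ~p3) | (p3 & p1)) & ~p3) | p2   (De Morgan)
= (~p3 & ~p2 & ~~(~(p2 & ~p3) | (p3 & p1)) & ~p3) | p2   (double negation)
= (~p3 & ~p2 & (~(p2 & ~p3) | (p3 & p1)) & ~p3) | p2   (double negation)
= (~p3 & ~p2 & (~p2 | ~~p3 | (p3 & p1)) & ~p3) | p2   (De Morgan)
= (~p3 & ~p2 & (~p2 | p3 | (p3 & p1)) & ~p3) | p2   (double negation)
= (~p3 & ~p2 & ~p2 & ~p3) | (~p3 & ~p2 & p3 & ~p3) | (~p3 & ~p2 & p3 & p1 & ~p3) | p2   (distribute & over |)
= (~p3 & ~p2) | p2   (simplify)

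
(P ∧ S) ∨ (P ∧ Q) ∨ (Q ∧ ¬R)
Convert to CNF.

(P ∨ Q) ∧ (P ∨ ¬R) ∧ (S ∨ Q)

(P ∧ S) ∨ (P ∧ Q) ∨ (Q ∧ ¬R)
≡ (P ∨ P ∨ Q) ∧ (P ∨ P ∨ ¬R) ∧ (P ∨ Q ∨ Q) ∧ (P ∨ Q ∨ ¬R) ∧ (S ∨ P ∨ Q) ∧ (S ∨ P ∨ ¬R) ∧ (S ∨ Q ∨ Q) ∧ (S ∨ Q ∨ ¬R)   [distribute ∨ over ∧]
≡ (P ∨ Q) ∧ (P ∨ ¬R) ∧ (S ∨ Q)   [simplify]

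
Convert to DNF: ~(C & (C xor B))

~(C & (C xor B))
≡ ~(C & ((C & ~B) | (~C & B)))   [expand xor]
≡ ~C | ~((C & ~B) | (~C & B))   [De Morgan]
≡ ~C | (~(C & ~B) & ~(~C & B))   [De Morgan]
≡ ~C | ((~C | ~~B) & ~(~C & B))   [De Morgan]
≡ ~C | ((~C | B) & ~(~C & B))   [double negation]
≡ ~C | ((~C | B) & (~~C | ~B))   [De Morgan]
≡ ~C | ((~C | B) & (C | ~B))   [double negation]
≡ ~C | (~C & C) | (~C & ~B) | (B & C) | (B & ~B)   [distribute & over |]
≡ ~C | (B & C)   [simplify]

~C | (B & C)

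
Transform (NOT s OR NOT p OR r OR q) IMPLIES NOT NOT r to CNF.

(NOT s OR NOT p OR r OR q) IMPLIES NOT NOT r
= NOT (NOT s OR NOT p OR r OR q) OR NOT NOT r   [eliminate IMPLIES]
= (NOT NOT s AND NOT NOT p AND NOT r AND NOT q) OR NOT NOT r   [De Morgan]
= (s AND NOT NOT p AND NOT r AND NOT q) OR NOT NOT r   [double negation]
= (s AND p AND NOT r AND NOT q) OR NOT NOT r   [double negation]
= (s AND p AND NOT r AND NOT q) OR r   [double negation]
= (s OR r) AND (p OR r) AND (NOT r OR r) AND (NOT q OR r)   [distribute OR over AND]
= (s OR r) AND (p OR r) AND (NOT q OR r)   [simplify]

(s OR r) AND (p OR r) AND (NOT q OR r)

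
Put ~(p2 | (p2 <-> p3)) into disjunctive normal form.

~(p2 | (p2 <-> p3))
≡ ~(p2 | ((p2 -> p3) & (p3 -> p2)))   [eliminate <->]
≡ ~(p2 | ((~p2 | p3) & (p3 -> p2)))   [eliminate ->]
≡ ~(p2 | ((~p2 | p3) & (~p3 | p2)))   [eliminate ->]
≡ ~p2 & ~((~p2 | p3) & (~p3 | p2))   [De Morgan]
≡ ~p2 & (~(~p2 | p3) | ~(~p3 | p2))   [De Morgan]
≡ ~p2 & ((~~p2 & ~p3) | ~(~p3 | p2))   [De Morgan]
≡ ~p2 & ((p2 & ~p3) | ~(~p3 | p2))   [double negation]
≡ ~p2 & ((p2 & ~p3) | (~~p3 & ~p2))   [De Morgan]
≡ ~p2 & ((p2 & ~p3) | (p3 & ~p2))   [double negation]
≡ (~p2 & p2 & ~p3) | (~p2 & p3 & ~p2)   [distribute & over |]
≡ ~p2 & p3   [simplify]

~p2 & p3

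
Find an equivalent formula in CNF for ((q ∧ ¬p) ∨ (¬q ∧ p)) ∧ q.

(¬p ∨ ¬q) ∧ q

((q ∧ ¬p) ∨ (¬q ∧ p)) ∧ q
⇔ (q ∨ ¬q) ∧ (q ∨ p) ∧ (¬p ∨ ¬q) ∧ (¬p ∨ p) ∧ q   (distribute ∨ over ∧)
⇔ (¬p ∨ ¬q) ∧ q   (simplify)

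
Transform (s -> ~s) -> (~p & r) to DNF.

(s -> ~s) -> (~p & r)
≡ ~(s -> ~s) | (~p & r)   — eliminate ->
≡ ~(~s | ~s) | (~p & r)   — eliminate ->
≡ (~~s & ~~s) | (~p & r)   — De Morgan
≡ (s & ~~s) | (~p & r)   — double negation
≡ (s & s) | (~p & r)   — double negation
≡ s | (~p & r)   — simplify

s | (~p & r)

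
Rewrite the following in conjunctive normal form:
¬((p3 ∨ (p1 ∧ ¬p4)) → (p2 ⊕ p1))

¬((p3 ∨ (p1 ∧ ¬p4)) → (p2 ⊕ p1))
= ¬(¬(p3 ∨ (p1 ∧ ¬p4)) ∨ (p2 ⊕ p1))   — eliminate →
= ¬(¬(p3 ∨ (p1 ∧ ¬p4)) ∨ ((p2 ∨ p1) ∧ ¬(p2 ∧ p1)))   — expand ⊕
= ¬¬(p3 ∨ (p1 ∧ ¬p4)) ∧ ¬((p2 ∨ p1) ∧ ¬(p2 ∧ p1))   — De Morgan
= (p3 ∨ (p1 ∧ ¬p4)) ∧ ¬((p2 ∨ p1) ∧ ¬(p2 ∧ p1))   — double negation
= (p3 ∨ (p1 ∧ ¬p4)) ∧ (¬(p2 ∨ p1) ∨ ¬¬(p2 ∧ p1))   — De Morgan
= (p3 ∨ (p1 ∧ ¬p4)) ∧ ((¬p2 ∧ ¬p1) ∨ ¬¬(p2 ∧ p1))   — De Morgan
= (p3 ∨ (p1 ∧ ¬p4)) ∧ ((¬p2 ∧ ¬p1) ∨ (p2 ∧ p1))   — double negation
= (p3 ∨ p1) ∧ (p3 ∨ ¬p4) ∧ (¬p2 ∨ p2) ∧ (¬p2 ∨ p1) ∧ (¬p1 ∨ p2) ∧ (¬p1 ∨ p1)   — distribute ∨ over ∧
= (p3 ∨ p1) ∧ (p3 ∨ ¬p4) ∧ (¬p2 ∨ p1) ∧ (¬p1 ∨ p2)   — simplify

(p3 ∨ p1) ∧ (p3 ∨ ¬p4) ∧ (¬p2 ∨ p1) ∧ (¬p1 ∨ p2)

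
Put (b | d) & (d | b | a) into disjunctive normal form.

(b | d) & (d | b | a)
⇔ (b & d) | (b & b) | (b & a) | (d & d) | (d & b) | (d & a)   [distribute & over |]
⇔ b | d   [simplify]

b | d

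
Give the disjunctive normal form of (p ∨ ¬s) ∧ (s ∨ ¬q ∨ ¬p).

(p ∨ ¬s) ∧ (s ∨ ¬q ∨ ¬p)
= (p ∧ s) ∨ (p ∧ ¬q) ∨ (p ∧ ¬p) ∨ (¬s ∧ s) ∨ (¬s ∧ ¬q) ∨ (¬s ∧ ¬p)   — distribute ∧ over ∨
= (p ∧ s) ∨ (p ∧ ¬q) ∨ (¬s ∧ ¬q) ∨ (¬s ∧ ¬p)   — simplify

(p ∧ s) ∨ (p ∧ ¬q) ∨ (¬s ∧ ¬q) ∨ (¬s ∧ ¬p)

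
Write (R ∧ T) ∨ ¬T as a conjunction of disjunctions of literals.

R ∨ ¬T

(R ∧ T) ∨ ¬T
≡ (R ∨ ¬T) ∧ (T ∨ ¬T)   [distribute ∨ over ∧]
≡ R ∨ ¬T   [simplify]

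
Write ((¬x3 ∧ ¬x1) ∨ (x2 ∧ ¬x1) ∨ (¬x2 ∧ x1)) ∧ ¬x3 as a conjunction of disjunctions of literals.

(¬x1 ∨ ¬x2) ∧ ¬x3

((¬x3 ∧ ¬x1) ∨ (x2 ∧ ¬x1) ∨ (¬x2 ∧ x1)) ∧ ¬x3
≡ (¬x3 ∨ x2 ∨ ¬x2) ∧ (¬x3 ∨ x2 ∨ x1) ∧ (¬x3 ∨ ¬x1 ∨ ¬x2) ∧ (¬x3 ∨ ¬x1 ∨ x1) ∧ (¬x1 ∨ x2 ∨ ¬x2) ∧ (¬x1 ∨ x2 ∨ x1) ∧ (¬x1 ∨ ¬x1 ∨ ¬x2) ∧ (¬x1 ∨ ¬x1 ∨ x1) ∧ ¬x3   [distribute ∨ over ∧]
≡ (¬x1 ∨ ¬x2) ∧ ¬x3   [simplify]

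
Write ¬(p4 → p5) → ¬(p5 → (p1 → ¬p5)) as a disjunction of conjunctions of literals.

¬p4 ∨ p5

¬(p4 → p5) → ¬(p5 → (p1 → ¬p5))
≡ ¬¬(p4 → p5) ∨ ¬(p5 → (p1 → ¬p5))   [eliminate →]
≡ ¬¬(¬p4 ∨ p5) ∨ ¬(p5 → (p1 → ¬p5))   [eliminate →]
≡ ¬¬(¬p4 ∨ p5) ∨ ¬(¬p5 ∨ (p1 → ¬p5))   [eliminate →]
≡ ¬¬(¬p4 ∨ p5) ∨ ¬(¬p5 ∨ ¬p1 ∨ ¬p5)   [eliminate →]
≡ ¬p4 ∨ p5 ∨ ¬(¬p5 ∨ ¬p1 ∨ ¬p5)   [double negation]
≡ ¬p4 ∨ p5 ∨ (¬¬p5 ∧ ¬¬p1 ∧ ¬¬p5)   [De Morgan]
≡ ¬p4 ∨ p5 ∨ (p5 ∧ ¬¬p1 ∧ ¬¬p5)   [double negation]
≡ ¬p4 ∨ p5 ∨ (p5 ∧ p1 ∧ ¬¬p5)   [double negation]
≡ ¬p4 ∨ p5 ∨ (p5 ∧ p1 ∧ p5)   [double negation]
≡ ¬p4 ∨ p5   [simplify]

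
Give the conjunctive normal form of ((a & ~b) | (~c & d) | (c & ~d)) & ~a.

((a & ~b) | (~c & d) | (c & ~d)) & ~a
⇔ (a | ~c | c) & (a | ~c | ~d) & (a | d | c) & (a | d | ~d) & (~b | ~c | c) & (~b | ~c | ~d) & (~b | d | c) & (~b | d | ~d) & ~a
⇔ (a | ~c | ~d) & (a | d | c) & (~b | ~c | ~d) & (~b | d | c) & ~a

(a | ~c | ~d) & (a | d | c) & (~b | ~c | ~d) & (~b | d | c) & ~a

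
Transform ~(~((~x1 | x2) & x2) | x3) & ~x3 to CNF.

x2 & ~x3

~(~((~x1 | x2) & x2) | x3) & ~x3
= ~~((~x1 | x2) & x2) & ~x3 & ~x3   [De Morgan]
= (~x1 | x2) & x2 & ~x3 & ~x3   [double negation]
= x2 & ~x3   [simplify]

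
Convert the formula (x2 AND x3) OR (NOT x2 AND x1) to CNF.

(x2 AND x3) OR (NOT x2 AND x1)
⇔ (x2 OR NOT x2) AND (x2 OR x1) AND (x3 OR NOT x2) AND (x3 OR x1)   [distribute OR over AND]
⇔ (x2 OR x1) AND (x3 OR NOT x2) AND (x3 OR x1)   [simplify]

(x2 OR x1) AND (x3 OR NOT x2) AND (x3 OR x1)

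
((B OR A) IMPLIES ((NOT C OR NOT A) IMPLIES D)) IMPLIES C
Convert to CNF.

(B OR A OR C) AND (NOT D OR C)

((B OR A) IMPLIES ((NOT C OR NOT A) IMPLIES D)) IMPLIES C
≡ NOT ((B OR A) IMPLIES ((NOT C OR NOT A) IMPLIES D)) OR C   (eliminate IMPLIES)
≡ NOT (NOT (B OR A) OR ((NOT C OR NOT A) IMPLIES D)) OR C   (eliminate IMPLIES)
≡ NOT (NOT (B OR A) OR NOT (NOT C OR NOT A) OR D) OR C   (eliminate IMPLIES)
≡ (NOT NOT (B OR A) AND NOT NOT (NOT C OR NOT A) AND NOT D) OR C   (De Morgan)
≡ ((B OR A) AND NOT NOT (NOT C OR NOT A) AND NOT D) OR C   (double negation)
≡ ((B OR A) AND (NOT C OR NOT A) AND NOT D) OR C   (double negation)
≡ (B OR A OR C) AND (NOT C OR NOT A OR C) AND (NOT D OR C)   (distribute OR over AND)
≡ (B OR A OR C) AND (NOT D OR C)   (simplify)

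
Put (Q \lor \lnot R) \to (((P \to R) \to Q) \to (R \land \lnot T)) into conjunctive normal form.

(Q \lor \lnot R) \to (((P \to R) \to Q) \to (R \land \lnot T))
= \lnot (Q \lor \lnot R) \lor (((P \to R) \to Q) \to (R \land \lnot T))
= \lnot (Q \lor \lnot R) \lor \lnot ((P \to R) \to Q) \lor (R \land \lnot T)
= \lnot (Q \lor \lnot R) \lor \lnot (\lnot (P \to R) \lor Q) \lor (R \land \lnot T)
= \lnot (Q \lor \lnot R) \lor \lnot (\lnot (\lnot P \lor R) \lor Q) \lor (R \land \lnot T)
= (\lnot Q \land \lnot \lnot R) \lor \lnot (\lnot (\lnot P \lor R) \lor Q) \lor (R \land \lnot T)
= (\lnot Q \land R) \lor \lnot (\lnot (\lnot P \lor R) \lor Q) \lor (R \land \lnot T)
= (\lnot Q \land R) \lor (\lnot \lnot (\lnot P \lor R) \land \lnot Q) \lor (R \land \lnot T)
= (\lnot Q \land R) \lor ((\lnot P \lor R) \land \lnot Q) \lor (R \land \lnot T)
= (\lnot Q \lor \lnot P \lor R \lor R) \land (\lnot Q \lor \lnot P \lor R \lor \lnot T) \land (\lnot Q \lor \lnot Q \lor R) \land (\lnot Q \lor \lnot Q \lor \lnot T) \land (R \lor \lnot P \lor R \lor R) \land (R \lor \lnot P \lor R \lor \lnot T) \land (R \lor \lnot Q \lor R) \land (R \lor \lnot Q \lor \lnot T)
= (\lnot Q \lor R) \land (\lnot Q \lor \lnot T) \land (R \lor \lnot P)

(\lnot Q \lor R) \land (\lnot Q \lor \lnot T) \land (R \lor \lnot P)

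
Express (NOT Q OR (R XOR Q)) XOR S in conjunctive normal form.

(NOT Q OR NOT R OR S) AND (Q OR NOT S) AND (NOT Q OR R OR NOT S)

(NOT Q OR (R XOR Q)) XOR S
≡ (NOT Q OR (R XOR Q) OR S) AND NOT ((NOT Q OR (R XOR Q)) AND S)   (expand XOR)
≡ (NOT Q OR ((R OR Q) AND NOT (R AND Q)) OR S) AND NOT ((NOT Q OR (R XOR Q)) AND S)   (expand XOR)
≡ (NOT Q OR ((R OR Q) AND NOT (R AND Q)) OR S) AND NOT ((NOT Q OR ((R OR Q) AND NOT (R AND Q))) AND S)   (expand XOR)
≡ (NOT Q OR ((R OR Q) AND (NOT R OR NOT Q)) OR S) AND NOT ((NOT Q OR ((R OR Q) AND NOT (R AND Q))) AND S)   (De Morgan)
≡ (NOT Q OR ((R OR Q) AND (NOT R OR NOT Q)) OR S) AND (NOT (NOT Q OR ((R OR Q) AND NOT (R AND Q))) OR NOT S)   (De Morgan)
≡ (NOT Q OR ((R OR Q) AND (NOT R OR NOT Q)) OR S) AND ((NOT NOT Q AND NOT ((R OR Q) AND NOT (R AND Q))) OR NOT S)   (De Morgan)
≡ (NOT Q OR ((R OR Q) AND (NOT R OR NOT Q)) OR S) AND ((Q AND NOT ((R OR Q) AND NOT (R AND Q))) OR NOT S)   (double negation)
≡ (NOT Q OR ((R OR Q) AND (NOT R OR NOT Q)) OR S) AND ((Q AND (NOT (R OR Q) OR NOT NOT (R AND Q))) OR NOT S)   (De Morgan)
≡ (NOT Q OR ((R OR Q) AND (NOT R OR NOT Q)) OR S) AND ((Q AND ((NOT R AND NOT Q) OR NOT NOT (R AND Q))) OR NOT S)   (De Morgan)
≡ (NOT Q OR ((R OR Q) AND (NOT R OR NOT Q)) OR S) AND ((Q AND ((NOT R AND NOT Q) OR (R AND Q))) OR NOT S)   (double negation)
≡ (NOT Q OR R OR Q OR S) AND (NOT Q OR NOT R OR NOT Q OR S) AND (Q OR NOT S) AND (NOT R OR R OR NOT S) AND (NOT R OR Q OR NOT S) AND (NOT Q OR R OR NOT S) AND (NOT Q OR Q OR NOT S)   (distribute OR over AND)
≡ (NOT Q OR NOT R OR S) AND (Q OR NOT S) AND (NOT Q OR R OR NOT S)   (simplify)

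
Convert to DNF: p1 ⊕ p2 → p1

p1 ⊕ p2 → p1
≡ ¬(p1 ⊕ p2) ∨ p1   — eliminate →
≡ ¬(p1 ∧ ¬p2 ∨ ¬p1 ∧ p2) ∨ p1   — expand ⊕
≡ ¬(p1 ∧ ¬p2) ∧ ¬(¬p1 ∧ p2) ∨ p1   — De Morgan
≡ (¬p1 ∨ ¬¬p2) ∧ ¬(¬p1 ∧ p2) ∨ p1   — De Morgan
≡ (¬p1 ∨ p2) ∧ ¬(¬p1 ∧ p2) ∨ p1   — double negation
≡ (¬p1 ∨ p2) ∧ (¬¬p1 ∨ ¬p2) ∨ p1   — De Morgan
≡ (¬p1 ∨ p2) ∧ (p1 ∨ ¬p2) ∨ p1   — double negation
≡ ¬p1 ∧ p1 ∨ ¬p1 ∧ ¬p2 ∨ p2 ∧ p1 ∨ p2 ∧ ¬p2 ∨ p1   — distribute ∧ over ∨
≡ ¬p1 ∧ ¬p2 ∨ p1   — simplify

¬p1 ∧ ¬p2 ∨ p1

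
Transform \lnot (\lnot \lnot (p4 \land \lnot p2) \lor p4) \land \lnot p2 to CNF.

\lnot p4 \land \lnot p2

\lnot (\lnot \lnot (p4 \land \lnot p2) \lor p4) \land \lnot p2
≡ \lnot \lnot \lnot (p4 \land \lnot p2) \land \lnot p4 \land \lnot p2   — De Morgan
≡ \lnot (p4 \land \lnot p2) \land \lnot p4 \land \lnot p2   — double negation
≡ (\lnot p4 \lor \lnot \lnot p2) \land \lnot p4 \land \lnot p2   — De Morgan
≡ (\lnot p4 \lor p2) \land \lnot p4 \land \lnot p2   — double negation
≡ \lnot p4 \land \lnot p2   — simplify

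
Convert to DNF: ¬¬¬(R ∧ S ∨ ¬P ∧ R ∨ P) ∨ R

¬R ∧ ¬P ∨ R

¬¬¬(R ∧ S ∨ ¬P ∧ R ∨ P) ∨ R
⇔ ¬(R ∧ S ∨ ¬P ∧ R ∨ P) ∨ R   [double negation]
⇔ ¬(R ∧ S) ∧ ¬(¬P ∧ R) ∧ ¬P ∨ R   [De Morgan]
⇔ (¬R ∨ ¬S) ∧ ¬(¬P ∧ R) ∧ ¬P ∨ R   [De Morgan]
⇔ (¬R ∨ ¬S) ∧ (¬¬P ∨ ¬R) ∧ ¬P ∨ R   [De Morgan]
⇔ (¬R ∨ ¬S) ∧ (P ∨ ¬R) ∧ ¬P ∨ R   [double negation]
⇔ ¬R ∧ P ∧ ¬P ∨ ¬R ∧ ¬R ∧ ¬P ∨ ¬S ∧ P ∧ ¬P ∨ ¬S ∧ ¬R ∧ ¬P ∨ R   [distribute ∧ over ∨]
⇔ ¬R ∧ ¬P ∨ R   [simplify]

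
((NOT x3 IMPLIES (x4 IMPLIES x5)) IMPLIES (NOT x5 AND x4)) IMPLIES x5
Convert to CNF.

x5 OR NOT x4

((NOT x3 IMPLIES (x4 IMPLIES x5)) IMPLIES (NOT x5 AND x4)) IMPLIES x5
≡ NOT ((NOT x3 IMPLIES (x4 IMPLIES x5)) IMPLIES (NOT x5 AND x4)) OR x5   [eliminate IMPLIES]
≡ NOT (NOT (NOT x3 IMPLIES (x4 IMPLIES x5)) OR (NOT x5 AND x4)) OR x5   [eliminate IMPLIES]
≡ NOT (NOT (NOT NOT x3 OR (x4 IMPLIES x5)) OR (NOT x5 AND x4)) OR x5   [eliminate IMPLIES]
≡ NOT (NOT (NOT NOT x3 OR NOT x4 OR x5) OR (NOT x5 AND x4)) OR x5   [eliminate IMPLIES]
≡ (NOT NOT (NOT NOT x3 OR NOT x4 OR x5) AND NOT (NOT x5 AND x4)) OR x5   [De Morgan]
≡ ((NOT NOT x3 OR NOT x4 OR x5) AND NOT (NOT x5 AND x4)) OR x5   [double negation]
≡ ((x3 OR NOT x4 OR x5) AND NOT (NOT x5 AND x4)) OR x5   [double negation]
≡ ((x3 OR NOT x4 OR x5) AND (NOT NOT x5 OR NOT x4)) OR x5   [De Morgan]
≡ ((x3 OR NOT x4 OR x5) AND (x5 OR NOT x4)) OR x5   [double negation]
≡ (x3 OR NOT x4 OR x5 OR x5) AND (x5 OR NOT x4 OR x5)   [distribute OR over AND]
≡ x5 OR NOT x4   [simplify]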